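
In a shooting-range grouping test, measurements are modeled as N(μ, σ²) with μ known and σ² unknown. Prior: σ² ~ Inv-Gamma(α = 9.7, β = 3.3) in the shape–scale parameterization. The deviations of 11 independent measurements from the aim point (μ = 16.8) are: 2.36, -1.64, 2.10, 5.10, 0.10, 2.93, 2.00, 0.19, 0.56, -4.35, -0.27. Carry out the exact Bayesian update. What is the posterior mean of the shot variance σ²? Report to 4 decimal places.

With known mean μ and an Inverse-Gamma(α, β) prior on σ², the Normal likelihood is conjugate: posterior is Inv-Gamma(α + n/2, β + Σ(xᵢ−μ)²/2).
Σ(xᵢ−μ)² = (2.36)² + (-1.64)² + (2.10)² + (5.10)² + (0.10)² + (2.93)² + (2.00)² + (0.19)² + (0.56)² + (-4.35)² + (-0.27)² = 70.6192.
Posterior: Inv-Gamma(9.7 + 11/2, 3.3 + 70.6192/2) = Inv-Gamma(15.20, 38.60960).
E[σ²|data] = β/(α−1) = 38.60960/14.20 = 2.7190.

2.7190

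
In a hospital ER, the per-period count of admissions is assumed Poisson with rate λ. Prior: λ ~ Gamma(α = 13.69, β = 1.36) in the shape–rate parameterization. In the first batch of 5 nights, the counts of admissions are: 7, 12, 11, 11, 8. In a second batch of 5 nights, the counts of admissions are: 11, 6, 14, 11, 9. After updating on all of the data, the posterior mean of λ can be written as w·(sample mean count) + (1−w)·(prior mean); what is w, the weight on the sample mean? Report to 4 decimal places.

0.8803

With a Gamma(shape α, rate β) prior, the Poisson likelihood is conjugate: the posterior is Gamma(α + ΣXᵢ, β + n).
Total number of nights: n = 5 + 5 = 10.
Posterior mean = (α₀+S)/(β₀+n) = [n/(β₀+n)]·(S/n) + [β₀/(β₀+n)]·(α₀/β₀), so only n and β₀ enter the weight.
Weight on data w = n/(β₀+n) = 10/(1.36+10) = 10/11.36 = 0.8803.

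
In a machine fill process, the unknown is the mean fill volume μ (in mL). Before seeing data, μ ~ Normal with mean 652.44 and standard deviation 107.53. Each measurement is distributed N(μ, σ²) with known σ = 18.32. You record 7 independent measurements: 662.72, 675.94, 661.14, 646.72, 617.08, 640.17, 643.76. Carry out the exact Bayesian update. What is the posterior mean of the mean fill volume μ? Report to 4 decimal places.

For Normal data with known variance σ², a Normal(μ₀, σ₀²) prior on μ is conjugate. Posterior precision = 1/σ₀² + n/σ²; posterior mean is the precision-weighted average of μ₀ and x̄.
Σxᵢ = 662.72 + 675.94 + 661.14 + 646.72 + 617.08 + 640.17 + 643.76 = 4547.53, so n·x̄ = 4547.53.
σ₀² = 107.53² = 11562.7009, σ² = 18.32² = 335.6224; σ² + n·σ₀² = 335.6224 + 7·11562.7009 = 81274.5287.
Posterior mean = (μ₀/σ₀² + n·x̄/σ²)/(1/σ₀² + n/σ²) = (σ²·μ₀ + σ₀²·n·x̄)/(σ² + n·σ₀²) = (335.6224·652.44 + 11562.7009·4547.53)/81274.5287 = 52800702.702433/81274.5287 = 649.6587.

649.6587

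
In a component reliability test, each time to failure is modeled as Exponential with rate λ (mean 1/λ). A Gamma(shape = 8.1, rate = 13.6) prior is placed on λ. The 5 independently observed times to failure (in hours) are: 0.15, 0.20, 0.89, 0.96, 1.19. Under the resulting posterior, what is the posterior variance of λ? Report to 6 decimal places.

With a Gamma(shape α, rate β) prior on the exponential rate λ, the posterior after n observations with total T = Σxᵢ is Gamma(α+n, β+T).
Sum of observations T = 3.39 hours; n = 5.
Posterior: Gamma(8.1+5, 13.6+3.39) = Gamma(13.1, 16.99).
Var = α/β² = 0.045382.

0.045382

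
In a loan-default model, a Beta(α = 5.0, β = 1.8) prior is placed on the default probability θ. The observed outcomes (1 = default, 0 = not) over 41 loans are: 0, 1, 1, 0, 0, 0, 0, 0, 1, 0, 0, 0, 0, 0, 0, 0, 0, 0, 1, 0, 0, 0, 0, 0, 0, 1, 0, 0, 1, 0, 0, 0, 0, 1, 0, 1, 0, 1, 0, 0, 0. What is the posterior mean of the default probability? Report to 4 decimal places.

The Beta prior is conjugate to a Binomial/Bernoulli likelihood; the update adds successes to α and failures to β.
Posterior: Beta(α+k, β+n−k) = Beta(5.0+9, 1.8+32) = Beta(14.0, 33.8).
Posterior mean = α/(α+β) = 14.0/47.8 = 0.2929.

0.2929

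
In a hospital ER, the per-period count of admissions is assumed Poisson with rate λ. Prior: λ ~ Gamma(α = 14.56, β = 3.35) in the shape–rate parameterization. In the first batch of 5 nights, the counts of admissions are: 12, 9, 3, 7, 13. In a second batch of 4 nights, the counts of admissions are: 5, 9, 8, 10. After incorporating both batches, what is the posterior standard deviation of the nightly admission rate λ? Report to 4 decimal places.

0.7706

With a Gamma(shape α, rate β) prior, the Poisson likelihood is conjugate: the posterior is Gamma(α + ΣXᵢ, β + n).
Batch 1: sum of counts S = 44 over n = 5 nights.
After batch 1: Gamma(α+S, β+n) = Gamma(14.56+44, 3.35+5) = Gamma(58.56, 8.35).
Batch 2: sum of counts S = 32 over n = 4 nights.
After batch 2: Gamma(α+S, β+n) = Gamma(58.56+32, 8.35+4) = Gamma(90.56, 12.35).
SD = √α/β = √90.56/12.35 = 0.7706.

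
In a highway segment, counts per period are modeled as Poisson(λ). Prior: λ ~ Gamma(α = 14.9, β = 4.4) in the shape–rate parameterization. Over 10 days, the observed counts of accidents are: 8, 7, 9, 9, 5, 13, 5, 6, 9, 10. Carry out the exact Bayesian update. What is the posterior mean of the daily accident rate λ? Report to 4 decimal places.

With a Gamma(shape α, rate β) prior, the Poisson likelihood is conjugate: the posterior is Gamma(α + ΣXᵢ, β + n).
Sum of counts S = 81 over n = 10 days.
Posterior: Gamma(α+S, β+n) = Gamma(14.9+81, 4.4+10) = Gamma(95.9, 14.4).
Posterior mean = α/β = 95.9/14.4 = 6.6597.

6.6597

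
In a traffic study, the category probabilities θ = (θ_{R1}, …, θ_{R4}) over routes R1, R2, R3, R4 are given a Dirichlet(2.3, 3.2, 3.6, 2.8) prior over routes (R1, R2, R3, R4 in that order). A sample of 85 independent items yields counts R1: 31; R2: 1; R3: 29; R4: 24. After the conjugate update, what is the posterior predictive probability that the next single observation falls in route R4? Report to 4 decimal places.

The Dirichlet prior is conjugate to the Multinomial likelihood: each posterior αⱼ = prior αⱼ + observed count nⱼ.
Posterior concentration: (33.3, 4.2, 32.6, 26.8), total = 96.9.
P(next = R4 | data) = α_{R4}/Σα = 0.2766.

0.2766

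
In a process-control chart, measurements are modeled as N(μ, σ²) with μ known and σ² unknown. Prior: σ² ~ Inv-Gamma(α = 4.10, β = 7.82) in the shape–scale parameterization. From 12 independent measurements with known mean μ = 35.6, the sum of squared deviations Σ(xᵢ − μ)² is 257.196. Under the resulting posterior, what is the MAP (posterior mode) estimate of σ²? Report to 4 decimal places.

12.2899

With known mean μ and an Inverse-Gamma(α, β) prior on σ², the Normal likelihood is conjugate: posterior is Inv-Gamma(α + n/2, β + Σ(xᵢ−μ)²/2).
Posterior: Inv-Gamma(4.10 + 12/2, 7.82 + 257.196/2) = Inv-Gamma(10.10, 136.4180).
Mode = β/(α+1) = 136.4180/11.10 = 12.2899.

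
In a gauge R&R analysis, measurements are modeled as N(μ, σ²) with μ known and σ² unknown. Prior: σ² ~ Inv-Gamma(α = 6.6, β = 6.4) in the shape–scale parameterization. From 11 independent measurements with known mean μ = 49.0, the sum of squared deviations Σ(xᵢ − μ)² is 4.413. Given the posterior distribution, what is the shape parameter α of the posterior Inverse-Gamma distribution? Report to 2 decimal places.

With known mean μ and an Inverse-Gamma(α, β) prior on σ², the Normal likelihood is conjugate: posterior is Inv-Gamma(α + n/2, β + Σ(xᵢ−μ)²/2).
Posterior: Inv-Gamma(6.6 + 11/2, 6.4 + 4.413/2) = Inv-Gamma(12.10, 8.6065).
Posterior α = 12.10.

12.10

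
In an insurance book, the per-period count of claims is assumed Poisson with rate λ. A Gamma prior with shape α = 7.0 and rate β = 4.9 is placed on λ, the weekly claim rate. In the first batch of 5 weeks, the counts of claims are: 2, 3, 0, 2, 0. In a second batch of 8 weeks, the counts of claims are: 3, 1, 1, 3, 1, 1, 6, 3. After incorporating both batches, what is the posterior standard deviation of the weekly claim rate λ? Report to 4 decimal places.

0.3209

With a Gamma(shape α, rate β) prior, the Poisson likelihood is conjugate: the posterior is Gamma(α + ΣXᵢ, β + n).
Batch 1: sum of counts S = 7 over n = 5 weeks.
After batch 1: Gamma(α+S, β+n) = Gamma(7.0+7, 4.9+5) = Gamma(14.0, 9.9).
Batch 2: sum of counts S = 19 over n = 8 weeks.
After batch 2: Gamma(α+S, β+n) = Gamma(14.0+19, 9.9+8) = Gamma(33.0, 17.9).
SD = √α/β = √33.0/17.9 = 0.3209.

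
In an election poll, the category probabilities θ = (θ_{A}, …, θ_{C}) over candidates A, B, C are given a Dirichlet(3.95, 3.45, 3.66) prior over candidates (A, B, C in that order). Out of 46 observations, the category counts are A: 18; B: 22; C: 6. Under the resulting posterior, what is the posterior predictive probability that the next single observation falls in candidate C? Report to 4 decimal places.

The Dirichlet prior is conjugate to the Multinomial likelihood: each posterior αⱼ = prior αⱼ + observed count nⱼ.
Posterior concentration: (21.95, 25.45, 9.66), total = 57.06.
P(next = C | data) = α_{C}/Σα = 0.1693.

0.1693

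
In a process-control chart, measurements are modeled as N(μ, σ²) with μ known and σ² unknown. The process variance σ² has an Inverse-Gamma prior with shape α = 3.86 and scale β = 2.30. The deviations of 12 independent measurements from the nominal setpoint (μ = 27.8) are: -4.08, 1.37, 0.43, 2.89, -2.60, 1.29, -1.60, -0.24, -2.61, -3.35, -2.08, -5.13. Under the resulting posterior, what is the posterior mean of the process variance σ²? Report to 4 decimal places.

5.1569

With known mean μ and an Inverse-Gamma(α, β) prior on σ², the Normal likelihood is conjugate: posterior is Inv-Gamma(α + n/2, β + Σ(xᵢ−μ)²/2).
Σ(xᵢ−μ)² = (-4.08)² + (1.37)² + (0.43)² + (2.89)² + (-2.60)² + (1.29)² + (-1.60)² + (-0.24)² + (-2.61)² + (-3.35)² + (-2.08)² + (-5.13)² = 86.7799.
Posterior: Inv-Gamma(3.86 + 12/2, 2.30 + 86.7799/2) = Inv-Gamma(9.86, 45.68995).
E[σ²|data] = β/(α−1) = 45.68995/8.86 = 5.1569.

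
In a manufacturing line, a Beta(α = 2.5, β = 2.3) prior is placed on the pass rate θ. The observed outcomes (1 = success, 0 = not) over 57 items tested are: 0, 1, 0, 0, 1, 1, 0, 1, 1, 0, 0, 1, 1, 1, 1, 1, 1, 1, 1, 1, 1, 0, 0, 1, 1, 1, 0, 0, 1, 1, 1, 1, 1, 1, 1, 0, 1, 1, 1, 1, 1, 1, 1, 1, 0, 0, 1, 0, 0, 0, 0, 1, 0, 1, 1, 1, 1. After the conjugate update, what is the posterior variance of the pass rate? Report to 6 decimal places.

0.003512

The Beta prior is conjugate to a Binomial/Bernoulli likelihood; the update adds successes to α and failures to β.
Posterior: Beta(α+k, β+n−k) = Beta(2.5+39, 2.3+18) = Beta(41.5, 20.3).
Var = αβ/((α+β)²(α+β+1)) = 41.5·20.3/(61.8²·62.8) = 0.003512.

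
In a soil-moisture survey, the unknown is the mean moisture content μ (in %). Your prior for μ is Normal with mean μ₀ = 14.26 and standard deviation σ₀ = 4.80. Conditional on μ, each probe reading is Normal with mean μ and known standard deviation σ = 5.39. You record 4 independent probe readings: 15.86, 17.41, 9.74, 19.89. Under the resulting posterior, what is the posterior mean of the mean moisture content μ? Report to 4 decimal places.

15.3739

For Normal data with known variance σ², a Normal(μ₀, σ₀²) prior on μ is conjugate. Posterior precision = 1/σ₀² + n/σ²; posterior mean is the precision-weighted average of μ₀ and x̄.
Σxᵢ = 15.86 + 17.41 + 9.74 + 19.89 = 62.9, so n·x̄ = 62.9.
σ₀² = 4.80² = 23.04, σ² = 5.39² = 29.0521; σ² + n·σ₀² = 29.0521 + 4·23.04 = 121.2121.
Posterior mean = (μ₀/σ₀² + n·x̄/σ²)/(1/σ₀² + n/σ²) = (σ²·μ₀ + σ₀²·n·x̄)/(σ² + n·σ₀²) = (29.0521·14.26 + 23.04·62.9)/121.2121 = 1863.498946/121.2121 = 15.3739.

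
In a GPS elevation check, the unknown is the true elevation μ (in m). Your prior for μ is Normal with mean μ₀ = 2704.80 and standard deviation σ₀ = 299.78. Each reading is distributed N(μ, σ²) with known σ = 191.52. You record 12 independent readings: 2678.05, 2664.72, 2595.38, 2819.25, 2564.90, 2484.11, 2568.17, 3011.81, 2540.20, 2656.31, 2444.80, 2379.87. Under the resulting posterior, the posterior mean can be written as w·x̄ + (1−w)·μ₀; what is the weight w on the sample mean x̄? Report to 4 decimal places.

0.9671

For Normal data with known variance σ², a Normal(μ₀, σ₀²) prior on μ is conjugate. Posterior precision = 1/σ₀² + n/σ²; posterior mean is the precision-weighted average of μ₀ and x̄.
σ₀² = 299.78² = 89868.0484, σ² = 191.52² = 36679.9104. Prior precision 1/σ₀² = 1/89868.0484; data precision n/σ² = 12/36679.9104.
w = (n/σ²)/(1/σ₀² + n/σ²) = n·σ₀²/(σ² + n·σ₀²) = 12·89868.0484/(36679.9104 + 12·89868.0484) = 1078416.5808/1115096.4912 = 0.9671.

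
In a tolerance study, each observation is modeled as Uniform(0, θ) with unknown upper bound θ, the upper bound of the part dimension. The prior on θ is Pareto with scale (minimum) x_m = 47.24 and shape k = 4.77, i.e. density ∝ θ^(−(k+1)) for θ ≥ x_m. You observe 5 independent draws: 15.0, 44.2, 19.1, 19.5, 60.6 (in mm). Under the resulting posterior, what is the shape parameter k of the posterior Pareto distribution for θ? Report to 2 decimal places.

A Pareto(scale x_m, shape k) prior on the upper bound θ of Uniform(0, θ) is conjugate: posterior is Pareto(max(x_m, max xᵢ), k + n).
Sample maximum = 60.6; prior scale x_m = 47.24 → posterior scale = max = 60.60.
Posterior shape = 4.77 + 5 = 9.77.
Posterior shape k = 9.77.

9.77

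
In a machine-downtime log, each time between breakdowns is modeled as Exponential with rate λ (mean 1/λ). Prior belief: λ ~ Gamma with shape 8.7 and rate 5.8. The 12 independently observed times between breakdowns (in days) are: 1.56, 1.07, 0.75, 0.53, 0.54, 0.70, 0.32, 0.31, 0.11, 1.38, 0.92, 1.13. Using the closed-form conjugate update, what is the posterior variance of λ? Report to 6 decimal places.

With a Gamma(shape α, rate β) prior on the exponential rate λ, the posterior after n observations with total T = Σxᵢ is Gamma(α+n, β+T).
Sum of observations T = 9.32 days; n = 12.
Posterior: Gamma(8.7+12, 5.8+9.32) = Gamma(20.7, 15.12).
Var = α/β² = 0.090545.

0.090545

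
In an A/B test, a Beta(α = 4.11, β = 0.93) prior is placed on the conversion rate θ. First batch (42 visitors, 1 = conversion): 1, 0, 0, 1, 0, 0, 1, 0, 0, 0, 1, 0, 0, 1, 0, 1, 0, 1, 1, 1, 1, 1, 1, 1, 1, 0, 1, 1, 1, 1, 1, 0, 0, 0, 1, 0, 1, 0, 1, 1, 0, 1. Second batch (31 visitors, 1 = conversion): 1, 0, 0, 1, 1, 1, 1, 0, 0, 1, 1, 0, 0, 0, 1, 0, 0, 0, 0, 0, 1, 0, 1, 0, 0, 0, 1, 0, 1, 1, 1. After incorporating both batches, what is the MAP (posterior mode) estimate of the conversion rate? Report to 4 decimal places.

The Beta prior is conjugate to a Binomial/Bernoulli likelihood; the update adds successes to α and failures to β.
After batch 1: Beta(4.11+24, 0.93+18) = Beta(28.11, 18.93).
After batch 2: Beta(28.11+14, 18.93+17) = Beta(42.11, 35.93).
Mode of Beta(a,b) for a,b>1 is (a−1)/(a+b−2) = 41.11/76.04 = 0.5406.

0.5406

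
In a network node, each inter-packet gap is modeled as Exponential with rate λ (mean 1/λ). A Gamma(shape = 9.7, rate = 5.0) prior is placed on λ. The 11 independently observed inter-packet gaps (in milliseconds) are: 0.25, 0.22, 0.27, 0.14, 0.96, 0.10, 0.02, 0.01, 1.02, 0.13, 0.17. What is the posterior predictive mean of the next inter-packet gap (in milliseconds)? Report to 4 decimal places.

With a Gamma(shape α, rate β) prior on the exponential rate λ, the posterior after n observations with total T = Σxᵢ is Gamma(α+n, β+T).
Sum of observations T = 3.29 milliseconds; n = 11.
Posterior: Gamma(9.7+11, 5.0+3.29) = Gamma(20.7, 8.29).
The predictive distribution for the next observation is Lomax; its mean is β/(α−1) = 8.29/19.7 = 0.4208.

0.4208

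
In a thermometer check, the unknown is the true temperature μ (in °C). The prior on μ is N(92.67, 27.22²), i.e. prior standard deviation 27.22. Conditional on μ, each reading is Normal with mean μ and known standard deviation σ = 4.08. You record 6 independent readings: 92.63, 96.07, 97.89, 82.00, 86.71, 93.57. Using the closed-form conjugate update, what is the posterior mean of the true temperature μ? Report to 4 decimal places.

For Normal data with known variance σ², a Normal(μ₀, σ₀²) prior on μ is conjugate. Posterior precision = 1/σ₀² + n/σ²; posterior mean is the precision-weighted average of μ₀ and x̄.
Σxᵢ = 92.63 + 96.07 + 97.89 + 82.00 + 86.71 + 93.57 = 548.87, so n·x̄ = 548.87.
σ₀² = 27.22² = 740.9284, σ² = 4.08² = 16.6464; σ² + n·σ₀² = 16.6464 + 6·740.9284 = 4462.2168.
Posterior mean = (μ₀/σ₀² + n·x̄/σ²)/(1/σ₀² + n/σ²) = (σ²·μ₀ + σ₀²·n·x̄)/(σ² + n·σ₀²) = (16.6464·92.67 + 740.9284·548.87)/4462.2168 = 408215.992796/4462.2168 = 91.4828.

91.4828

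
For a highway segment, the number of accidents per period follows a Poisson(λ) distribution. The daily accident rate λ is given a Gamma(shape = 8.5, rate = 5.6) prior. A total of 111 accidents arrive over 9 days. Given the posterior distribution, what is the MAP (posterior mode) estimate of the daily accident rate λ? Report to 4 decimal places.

With a Gamma(shape α, rate β) prior, the Poisson likelihood is conjugate: the posterior is Gamma(α + ΣXᵢ, β + n).
Posterior: Gamma(α+S, β+n) = Gamma(8.5+111, 5.6+9) = Gamma(119.5, 14.6).
Mode of Gamma(α,β) for α≥1 is (α−1)/β = 118.5/14.6 = 8.1164.

8.1164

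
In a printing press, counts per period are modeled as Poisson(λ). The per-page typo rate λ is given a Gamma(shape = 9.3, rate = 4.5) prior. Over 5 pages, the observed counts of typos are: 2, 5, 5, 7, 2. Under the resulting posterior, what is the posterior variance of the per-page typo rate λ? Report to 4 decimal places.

0.3357

With a Gamma(shape α, rate β) prior, the Poisson likelihood is conjugate: the posterior is Gamma(α + ΣXᵢ, β + n).
Sum of counts S = 21 over n = 5 pages.
Posterior: Gamma(α+S, β+n) = Gamma(9.3+21, 4.5+5) = Gamma(30.3, 9.5).
Var = α/β² = 30.3/9.5² = 0.3357.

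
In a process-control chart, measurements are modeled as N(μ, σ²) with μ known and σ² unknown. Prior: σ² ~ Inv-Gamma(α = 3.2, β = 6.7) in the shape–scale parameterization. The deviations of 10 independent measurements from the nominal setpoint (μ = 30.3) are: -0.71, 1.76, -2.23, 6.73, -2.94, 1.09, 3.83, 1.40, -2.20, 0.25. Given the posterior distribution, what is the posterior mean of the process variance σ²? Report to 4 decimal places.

With known mean μ and an Inverse-Gamma(α, β) prior on σ², the Normal likelihood is conjugate: posterior is Inv-Gamma(α + n/2, β + Σ(xᵢ−μ)²/2).
Σ(xᵢ−μ)² = (-0.71)² + (1.76)² + (-2.23)² + (6.73)² + (-2.94)² + (1.09)² + (3.83)² + (1.40)² + (-2.20)² + (0.25)² = 85.2306.
Posterior: Inv-Gamma(3.2 + 10/2, 6.7 + 85.2306/2) = Inv-Gamma(8.20, 49.31530).
E[σ²|data] = β/(α−1) = 49.31530/7.20 = 6.8493.

6.8493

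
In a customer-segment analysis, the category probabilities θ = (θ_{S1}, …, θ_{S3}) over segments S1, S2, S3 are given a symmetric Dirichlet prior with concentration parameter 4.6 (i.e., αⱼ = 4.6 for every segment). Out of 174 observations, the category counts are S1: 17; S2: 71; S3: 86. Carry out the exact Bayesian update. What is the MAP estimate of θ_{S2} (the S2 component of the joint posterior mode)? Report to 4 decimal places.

0.4037

The Dirichlet prior is conjugate to the Multinomial likelihood: each posterior αⱼ = prior αⱼ + observed count nⱼ.
Posterior concentration: (21.6, 75.6, 90.6), total = 187.8.
Joint mode component: (α_{S2}−1)/(Σα−K) = 74.6/184.8 = 0.4037.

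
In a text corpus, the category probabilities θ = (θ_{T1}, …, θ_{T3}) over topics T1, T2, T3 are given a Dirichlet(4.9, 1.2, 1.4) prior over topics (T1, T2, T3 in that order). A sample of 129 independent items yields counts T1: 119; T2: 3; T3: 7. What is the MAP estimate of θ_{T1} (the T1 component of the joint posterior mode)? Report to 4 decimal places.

0.9206

The Dirichlet prior is conjugate to the Multinomial likelihood: each posterior αⱼ = prior αⱼ + observed count nⱼ.
Posterior concentration: (123.9, 4.2, 8.4), total = 136.5.
Joint mode component: (α_{T1}−1)/(Σα−K) = 122.9/133.5 = 0.9206.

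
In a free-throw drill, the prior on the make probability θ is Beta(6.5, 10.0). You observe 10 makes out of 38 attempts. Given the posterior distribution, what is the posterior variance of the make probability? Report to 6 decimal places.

0.003803

The Beta prior is conjugate to a Binomial/Bernoulli likelihood; the update adds successes to α and failures to β.
Posterior: Beta(α+k, β+n−k) = Beta(6.5+10, 10.0+28) = Beta(16.5, 38.0).
Var = αβ/((α+β)²(α+β+1)) = 16.5·38.0/(54.5²·55.5) = 0.003803.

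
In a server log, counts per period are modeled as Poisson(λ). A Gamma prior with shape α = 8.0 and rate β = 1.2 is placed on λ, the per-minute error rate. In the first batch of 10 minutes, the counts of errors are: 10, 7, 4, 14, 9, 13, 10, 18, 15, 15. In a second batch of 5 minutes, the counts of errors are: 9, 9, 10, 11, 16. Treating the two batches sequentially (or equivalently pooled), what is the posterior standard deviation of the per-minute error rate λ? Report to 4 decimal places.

With a Gamma(shape α, rate β) prior, the Poisson likelihood is conjugate: the posterior is Gamma(α + ΣXᵢ, β + n).
Batch 1: sum of counts S = 115 over n = 10 minutes.
After batch 1: Gamma(α+S, β+n) = Gamma(8.0+115, 1.2+10) = Gamma(123.0, 11.2).
Batch 2: sum of counts S = 55 over n = 5 minutes.
After batch 2: Gamma(α+S, β+n) = Gamma(123.0+55, 11.2+5) = Gamma(178.0, 16.2).
SD = √α/β = √178.0/16.2 = 0.8236.

0.8236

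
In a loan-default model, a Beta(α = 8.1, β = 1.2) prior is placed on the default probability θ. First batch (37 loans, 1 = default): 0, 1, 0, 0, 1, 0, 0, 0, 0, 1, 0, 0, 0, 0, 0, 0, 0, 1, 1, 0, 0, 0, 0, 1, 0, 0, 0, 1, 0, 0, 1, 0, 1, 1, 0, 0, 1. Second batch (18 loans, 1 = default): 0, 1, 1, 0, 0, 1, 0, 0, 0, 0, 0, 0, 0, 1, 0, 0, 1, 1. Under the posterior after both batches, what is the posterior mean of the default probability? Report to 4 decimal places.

The Beta prior is conjugate to a Binomial/Bernoulli likelihood; the update adds successes to α and failures to β.
After batch 1: Beta(8.1+11, 1.2+26) = Beta(19.1, 27.2).
After batch 2: Beta(19.1+6, 27.2+12) = Beta(25.1, 39.2).
Posterior mean = α/(α+β) = 25.1/64.3 = 0.3904.

0.3904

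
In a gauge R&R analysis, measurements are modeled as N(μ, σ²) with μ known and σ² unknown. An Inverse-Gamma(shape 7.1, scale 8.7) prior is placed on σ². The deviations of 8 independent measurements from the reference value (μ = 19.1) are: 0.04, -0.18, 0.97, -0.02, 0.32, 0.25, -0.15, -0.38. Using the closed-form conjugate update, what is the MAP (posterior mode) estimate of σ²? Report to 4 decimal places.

0.7730

With known mean μ and an Inverse-Gamma(α, β) prior on σ², the Normal likelihood is conjugate: posterior is Inv-Gamma(α + n/2, β + Σ(xᵢ−μ)²/2).
Σ(xᵢ−μ)² = (0.04)² + (-0.18)² + (0.97)² + (-0.02)² + (0.32)² + (0.25)² + (-0.15)² + (-0.38)² = 1.3071.
Posterior: Inv-Gamma(7.1 + 8/2, 8.7 + 1.3071/2) = Inv-Gamma(11.10, 9.35355).
Mode = β/(α+1) = 9.35355/12.10 = 0.7730.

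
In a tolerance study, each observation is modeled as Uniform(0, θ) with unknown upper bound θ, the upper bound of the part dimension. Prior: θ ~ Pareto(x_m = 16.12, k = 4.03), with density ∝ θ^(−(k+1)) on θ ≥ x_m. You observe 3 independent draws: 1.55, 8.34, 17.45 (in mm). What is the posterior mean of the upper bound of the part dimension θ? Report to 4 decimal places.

20.3439

A Pareto(scale x_m, shape k) prior on the upper bound θ of Uniform(0, θ) is conjugate: posterior is Pareto(max(x_m, max xᵢ), k + n).
Sample maximum = 17.45; prior scale x_m = 16.12 → posterior scale = max = 17.45.
Posterior shape = 4.03 + 3 = 7.03.
E[θ|data] = k·x_m/(k−1) = 7.03·17.45/6.03 = 20.3439.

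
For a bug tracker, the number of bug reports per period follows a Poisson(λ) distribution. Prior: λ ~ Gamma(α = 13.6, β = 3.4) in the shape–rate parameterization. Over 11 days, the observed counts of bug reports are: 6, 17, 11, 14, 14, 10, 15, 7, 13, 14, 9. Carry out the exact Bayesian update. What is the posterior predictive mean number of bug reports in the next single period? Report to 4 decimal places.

9.9722

With a Gamma(shape α, rate β) prior, the Poisson likelihood is conjugate: the posterior is Gamma(α + ΣXᵢ, β + n).
Sum of counts S = 130 over n = 11 days.
Posterior: Gamma(α+S, β+n) = Gamma(13.6+130, 3.4+11) = Gamma(143.6, 14.4).
The predictive distribution for one future period is NegBinom with mean α/β = 9.9722.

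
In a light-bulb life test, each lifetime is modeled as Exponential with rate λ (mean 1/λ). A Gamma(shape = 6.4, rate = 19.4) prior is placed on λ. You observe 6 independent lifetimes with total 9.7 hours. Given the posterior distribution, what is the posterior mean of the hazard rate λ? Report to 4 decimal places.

With a Gamma(shape α, rate β) prior on the exponential rate λ, the posterior after n observations with total T = Σxᵢ is Gamma(α+n, β+T).
Posterior: Gamma(6.4+6, 19.4+9.7) = Gamma(12.4, 29.1).
Posterior mean of λ = α/β = 12.4/29.1 = 0.4261.

0.4261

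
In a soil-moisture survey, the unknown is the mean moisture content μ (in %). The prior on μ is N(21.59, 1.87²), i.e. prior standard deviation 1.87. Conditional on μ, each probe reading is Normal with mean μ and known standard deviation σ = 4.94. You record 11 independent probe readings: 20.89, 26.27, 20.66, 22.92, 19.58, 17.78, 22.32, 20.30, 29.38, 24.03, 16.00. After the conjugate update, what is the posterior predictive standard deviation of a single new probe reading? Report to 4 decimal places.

5.0755

For Normal data with known variance σ², a Normal(μ₀, σ₀²) prior on μ is conjugate. Posterior precision = 1/σ₀² + n/σ²; posterior mean is the precision-weighted average of μ₀ and x̄.
σ₀² = 1.87² = 3.4969, σ² = 4.94² = 24.4036; σ² + n·σ₀² = 24.4036 + 11·3.4969 = 62.8695.
Posterior precision = 1/σ₀² + n/σ² = 1/3.4969 + 11/24.4036 = (σ² + n·σ₀²)/(σ₀²σ²) = 62.8695/(3.4969·24.4036); posterior variance σₙ² = σ₀²σ²/(σ² + n·σ₀²) = 3.4969·24.4036/62.8695 = 1.357366.
Predictive variance for one new observation = σₙ² + σ² = 3.4969·24.4036/62.8695 + 24.4036 = σ²·(σ₀² + 62.8695)/62.8695 = 24.4036·66.3664/62.8695 = 25.760966; SD = √(24.4036·66.3664/62.8695) = 5.0755.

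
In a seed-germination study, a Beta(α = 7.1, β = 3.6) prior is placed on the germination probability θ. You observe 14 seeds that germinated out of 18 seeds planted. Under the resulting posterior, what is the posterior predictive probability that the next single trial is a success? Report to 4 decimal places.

0.7352

The Beta prior is conjugate to a Binomial/Bernoulli likelihood; the update adds successes to α and failures to β.
Posterior: Beta(α+k, β+n−k) = Beta(7.1+14, 3.6+4) = Beta(21.1, 7.6).
For a single future Bernoulli trial, P(success | data) = α/(α+β) = 0.7352.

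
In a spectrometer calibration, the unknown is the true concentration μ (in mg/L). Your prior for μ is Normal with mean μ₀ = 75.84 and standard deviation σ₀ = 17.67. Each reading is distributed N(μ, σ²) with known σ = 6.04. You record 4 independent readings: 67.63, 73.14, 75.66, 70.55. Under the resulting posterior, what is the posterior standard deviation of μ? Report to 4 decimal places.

For Normal data with known variance σ², a Normal(μ₀, σ₀²) prior on μ is conjugate. Posterior precision = 1/σ₀² + n/σ²; posterior mean is the precision-weighted average of μ₀ and x̄.
σ₀² = 17.67² = 312.2289, σ² = 6.04² = 36.4816; σ² + n·σ₀² = 36.4816 + 4·312.2289 = 1285.3972.
Posterior precision = 1/σ₀² + n/σ² = 1/312.2289 + 4/36.4816 = (σ² + n·σ₀²)/(σ₀²σ²) = 1285.3972/(312.2289·36.4816); posterior variance σₙ² = σ₀²σ²/(σ² + n·σ₀²) = 312.2289·36.4816/1285.3972 = 8.861549.
Posterior SD = √σₙ² = √(312.2289·36.4816/1285.3972) = 2.9768.

2.9768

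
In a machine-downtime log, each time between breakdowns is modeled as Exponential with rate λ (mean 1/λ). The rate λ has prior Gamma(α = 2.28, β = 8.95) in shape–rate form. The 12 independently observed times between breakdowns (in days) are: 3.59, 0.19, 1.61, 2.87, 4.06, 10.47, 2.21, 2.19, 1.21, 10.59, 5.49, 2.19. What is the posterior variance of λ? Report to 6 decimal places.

With a Gamma(shape α, rate β) prior on the exponential rate λ, the posterior after n observations with total T = Σxᵢ is Gamma(α+n, β+T).
Sum of observations T = 46.67 days; n = 12.
Posterior: Gamma(2.28+12, 8.95+46.67) = Gamma(14.28, 55.62).
Var = α/β² = 0.004616.

0.004616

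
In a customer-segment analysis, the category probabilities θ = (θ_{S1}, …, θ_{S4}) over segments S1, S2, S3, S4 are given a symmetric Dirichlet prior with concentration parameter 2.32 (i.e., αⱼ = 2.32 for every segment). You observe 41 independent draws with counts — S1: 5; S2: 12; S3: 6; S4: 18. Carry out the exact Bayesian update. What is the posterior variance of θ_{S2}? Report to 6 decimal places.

0.003972

The Dirichlet prior is conjugate to the Multinomial likelihood: each posterior αⱼ = prior αⱼ + observed count nⱼ.
Posterior concentration: (7.32, 14.32, 8.32, 20.32), total = 50.28.
Var[θ_j] = α_j(Σα−α_j)/((Σα)²(Σα+1)) = 14.32·35.96/(50.28²·51.28) = 0.003972.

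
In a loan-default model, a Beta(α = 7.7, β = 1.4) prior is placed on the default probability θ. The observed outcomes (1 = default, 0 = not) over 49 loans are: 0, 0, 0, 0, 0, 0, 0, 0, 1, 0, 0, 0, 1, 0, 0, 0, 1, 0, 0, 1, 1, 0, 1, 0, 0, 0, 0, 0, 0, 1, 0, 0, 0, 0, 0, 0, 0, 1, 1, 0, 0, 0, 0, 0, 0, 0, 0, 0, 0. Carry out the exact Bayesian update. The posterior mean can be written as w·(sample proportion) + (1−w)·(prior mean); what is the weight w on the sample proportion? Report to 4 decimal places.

0.8434

The Beta prior is conjugate to a Binomial/Bernoulli likelihood; the update adds successes to α and failures to β.
Posterior mean = (α₀+k)/(α₀+β₀+n) = [n/(α₀+β₀+n)]·(k/n) + [(α₀+β₀)/(α₀+β₀+n)]·α₀/(α₀+β₀), so only n and the prior enter the weight.
The weight on the data is w = n/(α₀+β₀+n) = 49/(7.7+1.4+49) = 49/58.1 = 0.8434.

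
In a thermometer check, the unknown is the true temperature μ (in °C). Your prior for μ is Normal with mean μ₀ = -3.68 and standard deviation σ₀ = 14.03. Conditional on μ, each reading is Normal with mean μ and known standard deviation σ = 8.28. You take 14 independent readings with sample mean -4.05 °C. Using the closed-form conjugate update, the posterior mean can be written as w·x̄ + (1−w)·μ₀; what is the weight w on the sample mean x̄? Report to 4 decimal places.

0.9757

For Normal data with known variance σ², a Normal(μ₀, σ₀²) prior on μ is conjugate. Posterior precision = 1/σ₀² + n/σ²; posterior mean is the precision-weighted average of μ₀ and x̄.
σ₀² = 14.03² = 196.8409, σ² = 8.28² = 68.5584. Prior precision 1/σ₀² = 1/196.8409; data precision n/σ² = 14/68.5584.
w = (n/σ²)/(1/σ₀² + n/σ²) = n·σ₀²/(σ² + n·σ₀²) = 14·196.8409/(68.5584 + 14·196.8409) = 2755.7726/2824.331 = 0.9757.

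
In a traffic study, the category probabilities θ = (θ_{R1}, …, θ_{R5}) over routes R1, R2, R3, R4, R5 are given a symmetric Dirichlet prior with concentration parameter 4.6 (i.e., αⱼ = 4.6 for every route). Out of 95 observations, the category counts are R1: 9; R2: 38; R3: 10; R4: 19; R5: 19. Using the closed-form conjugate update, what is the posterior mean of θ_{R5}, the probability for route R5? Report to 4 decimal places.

The Dirichlet prior is conjugate to the Multinomial likelihood: each posterior αⱼ = prior αⱼ + observed count nⱼ.
Posterior concentration: (13.6, 42.6, 14.6, 23.6, 23.6), total = 118.0.
E[θ_{R5}|data] = α_{R5}/Σα = 23.6/118.0 = 0.2000.

0.2000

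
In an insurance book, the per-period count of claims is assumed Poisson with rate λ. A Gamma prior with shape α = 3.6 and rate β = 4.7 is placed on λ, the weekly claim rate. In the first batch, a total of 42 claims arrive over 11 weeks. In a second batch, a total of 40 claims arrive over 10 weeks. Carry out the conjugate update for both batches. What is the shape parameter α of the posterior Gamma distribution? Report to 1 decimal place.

With a Gamma(shape α, rate β) prior, the Poisson likelihood is conjugate: the posterior is Gamma(α + ΣXᵢ, β + n).
After batch 1: Gamma(α+S, β+n) = Gamma(3.6+42, 4.7+11) = Gamma(45.6, 15.7).
After batch 2: Gamma(α+S, β+n) = Gamma(45.6+40, 15.7+10) = Gamma(85.6, 25.7).
Posterior α = 85.6.

85.6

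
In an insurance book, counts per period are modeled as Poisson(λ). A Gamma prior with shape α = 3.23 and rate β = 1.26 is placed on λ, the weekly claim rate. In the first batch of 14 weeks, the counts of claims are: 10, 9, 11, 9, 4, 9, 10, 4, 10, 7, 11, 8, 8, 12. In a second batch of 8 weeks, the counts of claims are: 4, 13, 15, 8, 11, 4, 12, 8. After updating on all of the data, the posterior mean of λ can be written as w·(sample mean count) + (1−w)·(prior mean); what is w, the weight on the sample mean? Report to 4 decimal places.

With a Gamma(shape α, rate β) prior, the Poisson likelihood is conjugate: the posterior is Gamma(α + ΣXᵢ, β + n).
Total number of weeks: n = 14 + 8 = 22.
Posterior mean = (α₀+S)/(β₀+n) = [n/(β₀+n)]·(S/n) + [β₀/(β₀+n)]·(α₀/β₀), so only n and β₀ enter the weight.
Weight on data w = n/(β₀+n) = 22/(1.26+22) = 22/23.26 = 0.9458.

0.9458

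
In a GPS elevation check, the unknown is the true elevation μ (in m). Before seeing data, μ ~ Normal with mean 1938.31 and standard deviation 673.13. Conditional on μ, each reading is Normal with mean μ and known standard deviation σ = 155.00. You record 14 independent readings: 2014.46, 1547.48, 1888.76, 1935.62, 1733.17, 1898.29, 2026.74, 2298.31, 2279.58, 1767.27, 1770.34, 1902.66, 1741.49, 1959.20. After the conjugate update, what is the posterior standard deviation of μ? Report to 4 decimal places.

For Normal data with known variance σ², a Normal(μ₀, σ₀²) prior on μ is conjugate. Posterior precision = 1/σ₀² + n/σ²; posterior mean is the precision-weighted average of μ₀ and x̄.
σ₀² = 673.13² = 453103.9969, σ² = 155.00² = 24025; σ² + n·σ₀² = 24025 + 14·453103.9969 = 6367480.9566.
Posterior precision = 1/σ₀² + n/σ² = 1/453103.9969 + 14/24025 = (σ² + n·σ₀²)/(σ₀²σ²) = 6367480.9566/(453103.9969·24025); posterior variance σₙ² = σ₀²σ²/(σ² + n·σ₀²) = 453103.9969·24025/6367480.9566 = 1709.596558.
Posterior SD = √σₙ² = √(453103.9969·24025/6367480.9566) = 41.3473.

41.3473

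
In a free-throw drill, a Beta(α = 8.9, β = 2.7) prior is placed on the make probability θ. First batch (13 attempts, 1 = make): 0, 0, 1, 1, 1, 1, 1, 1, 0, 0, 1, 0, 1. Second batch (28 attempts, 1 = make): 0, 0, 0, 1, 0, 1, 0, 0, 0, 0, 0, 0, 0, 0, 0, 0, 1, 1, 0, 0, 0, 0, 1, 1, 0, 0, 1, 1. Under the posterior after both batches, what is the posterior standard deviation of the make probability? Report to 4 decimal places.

0.0682

The Beta prior is conjugate to a Binomial/Bernoulli likelihood; the update adds successes to α and failures to β.
After batch 1: Beta(8.9+8, 2.7+5) = Beta(16.9, 7.7).
After batch 2: Beta(16.9+8, 7.7+20) = Beta(24.9, 27.7).
Var = αβ/((α+β)²(α+β+1)) = 24.9·27.7/(52.6²·53.6) = 0.00465096; SD = √0.00465096 = 0.0682.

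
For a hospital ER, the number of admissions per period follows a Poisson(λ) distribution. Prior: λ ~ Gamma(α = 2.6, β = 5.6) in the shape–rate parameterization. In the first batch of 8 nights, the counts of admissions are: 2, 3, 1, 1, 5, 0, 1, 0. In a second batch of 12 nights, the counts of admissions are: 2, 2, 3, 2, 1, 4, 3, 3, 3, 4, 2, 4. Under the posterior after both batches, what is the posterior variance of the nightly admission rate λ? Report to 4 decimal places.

0.0742

With a Gamma(shape α, rate β) prior, the Poisson likelihood is conjugate: the posterior is Gamma(α + ΣXᵢ, β + n).
Batch 1: sum of counts S = 13 over n = 8 nights.
After batch 1: Gamma(α+S, β+n) = Gamma(2.6+13, 5.6+8) = Gamma(15.6, 13.6).
Batch 2: sum of counts S = 33 over n = 12 nights.
After batch 2: Gamma(α+S, β+n) = Gamma(15.6+33, 13.6+12) = Gamma(48.6, 25.6).
Var = α/β² = 48.6/25.6² = 0.0742.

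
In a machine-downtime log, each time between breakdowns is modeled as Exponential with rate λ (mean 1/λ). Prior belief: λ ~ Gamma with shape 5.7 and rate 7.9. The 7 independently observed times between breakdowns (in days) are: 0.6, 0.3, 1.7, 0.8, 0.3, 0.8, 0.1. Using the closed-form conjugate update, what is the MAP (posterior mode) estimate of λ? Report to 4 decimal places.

0.9360

With a Gamma(shape α, rate β) prior on the exponential rate λ, the posterior after n observations with total T = Σxᵢ is Gamma(α+n, β+T).
Sum of observations T = 4.6 days; n = 7.
Posterior: Gamma(5.7+7, 7.9+4.6) = Gamma(12.7, 12.5).
Mode = (α−1)/β = 0.9360.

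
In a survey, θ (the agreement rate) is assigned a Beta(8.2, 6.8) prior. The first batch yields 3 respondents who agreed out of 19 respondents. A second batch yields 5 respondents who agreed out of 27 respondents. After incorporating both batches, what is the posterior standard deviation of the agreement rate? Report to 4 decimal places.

The Beta prior is conjugate to a Binomial/Bernoulli likelihood; the update adds successes to α and failures to β.
After batch 1: Beta(8.2+3, 6.8+16) = Beta(11.2, 22.8).
After batch 2: Beta(11.2+5, 22.8+22) = Beta(16.2, 44.8).
Var = αβ/((α+β)²(α+β+1)) = 16.2·44.8/(61.0²·62.0) = 0.00314588; SD = √0.00314588 = 0.0561.

0.0561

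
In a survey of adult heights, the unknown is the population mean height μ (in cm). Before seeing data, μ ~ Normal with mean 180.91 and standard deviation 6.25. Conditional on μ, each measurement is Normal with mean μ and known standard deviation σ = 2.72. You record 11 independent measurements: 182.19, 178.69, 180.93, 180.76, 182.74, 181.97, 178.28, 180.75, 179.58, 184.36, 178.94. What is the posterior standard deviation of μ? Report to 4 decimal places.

0.8131

For Normal data with known variance σ², a Normal(μ₀, σ₀²) prior on μ is conjugate. Posterior precision = 1/σ₀² + n/σ²; posterior mean is the precision-weighted average of μ₀ and x̄.
σ₀² = 6.25² = 39.0625, σ² = 2.72² = 7.3984; σ² + n·σ₀² = 7.3984 + 11·39.0625 = 437.0859.
Posterior precision = 1/σ₀² + n/σ² = 1/39.0625 + 11/7.3984 = (σ² + n·σ₀²)/(σ₀²σ²) = 437.0859/(39.0625·7.3984); posterior variance σₙ² = σ₀²σ²/(σ² + n·σ₀²) = 39.0625·7.3984/437.0859 = 0.661197.
Posterior SD = √σₙ² = √(39.0625·7.3984/437.0859) = 0.8131.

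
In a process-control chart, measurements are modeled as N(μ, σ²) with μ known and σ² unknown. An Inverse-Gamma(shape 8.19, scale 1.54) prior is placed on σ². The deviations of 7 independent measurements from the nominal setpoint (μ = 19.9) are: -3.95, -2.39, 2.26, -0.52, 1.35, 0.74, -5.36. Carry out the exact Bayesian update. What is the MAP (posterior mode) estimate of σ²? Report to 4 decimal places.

2.3984

With known mean μ and an Inverse-Gamma(α, β) prior on σ², the Normal likelihood is conjugate: posterior is Inv-Gamma(α + n/2, β + Σ(xᵢ−μ)²/2).
Σ(xᵢ−μ)² = (-3.95)² + (-2.39)² + (2.26)² + (-0.52)² + (1.35)² + (0.74)² + (-5.36)² = 57.7923.
Posterior: Inv-Gamma(8.19 + 7/2, 1.54 + 57.7923/2) = Inv-Gamma(11.69, 30.43615).
Mode = β/(α+1) = 30.43615/12.69 = 2.3984.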